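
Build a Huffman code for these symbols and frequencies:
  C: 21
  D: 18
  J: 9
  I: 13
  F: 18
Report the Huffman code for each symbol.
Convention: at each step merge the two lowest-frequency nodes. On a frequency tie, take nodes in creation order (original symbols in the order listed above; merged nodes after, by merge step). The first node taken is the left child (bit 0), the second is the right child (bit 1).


Huffman tree construction:
Step 1: Merge J(9) + I(13) = 22
Step 2: Merge D(18) + F(18) = 36
Step 3: Merge C(21) + (J+I)(22) = 43
Step 4: Merge (D+F)(36) + (C+(J+I))(43) = 79
Read each symbol's code off the tree from the root (left child = 0, right child = 1).

Codes:
  C: 10 (length 2)
  D: 00 (length 2)
  J: 110 (length 3)
  I: 111 (length 3)
  F: 01 (length 2)
Average code length: 180/79 = 2.2785 bits/symbol


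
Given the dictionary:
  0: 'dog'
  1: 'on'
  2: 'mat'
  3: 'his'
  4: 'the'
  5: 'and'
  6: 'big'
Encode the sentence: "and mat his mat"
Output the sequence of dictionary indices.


Look up each word in the dictionary:
  'and' -> 5
  'mat' -> 2
  'his' -> 3
  'mat' -> 2

Encoded: [5, 2, 3, 2]


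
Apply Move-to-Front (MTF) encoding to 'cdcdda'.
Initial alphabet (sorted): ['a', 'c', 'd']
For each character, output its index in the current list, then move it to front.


MTF encoding:
'c': index 1 in ['a', 'c', 'd'] -> ['c', 'a', 'd']
'd': index 2 in ['c', 'a', 'd'] -> ['d', 'c', 'a']
'c': index 1 in ['d', 'c', 'a'] -> ['c', 'd', 'a']
'd': index 1 in ['c', 'd', 'a'] -> ['d', 'c', 'a']
'd': index 0 in ['d', 'c', 'a'] -> ['d', 'c', 'a']
'a': index 2 in ['d', 'c', 'a'] -> ['a', 'd', 'c']


Output: [1, 2, 1, 1, 0, 2]


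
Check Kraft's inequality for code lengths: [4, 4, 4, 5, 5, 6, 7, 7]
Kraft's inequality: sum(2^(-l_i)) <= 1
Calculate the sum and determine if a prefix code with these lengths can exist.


Sum = 2^(-4) + 2^(-4) + 2^(-4) + 2^(-5) + 2^(-5) + 2^(-6) + 2^(-7) + 2^(-7)
    = 0.0625 + 0.0625 + 0.0625 + 0.03125 + 0.03125 + 0.015625 + 0.0078125 + 0.0078125
    = 36/128 = 0.28125
Since 0.28125 <= 1, Kraft's inequality IS satisfied.
A prefix code with these lengths CAN exist.

Kraft sum = 0.28125. Satisfied.


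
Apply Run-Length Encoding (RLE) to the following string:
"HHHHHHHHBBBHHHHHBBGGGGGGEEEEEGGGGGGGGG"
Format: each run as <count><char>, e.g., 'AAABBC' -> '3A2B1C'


Scanning runs left to right:
  i=0: run of 'H' x 8 -> '8H'
  i=8: run of 'B' x 3 -> '3B'
  i=11: run of 'H' x 5 -> '5H'
  i=16: run of 'B' x 2 -> '2B'
  i=18: run of 'G' x 6 -> '6G'
  i=24: run of 'E' x 5 -> '5E'
  i=29: run of 'G' x 9 -> '9G'

RLE = 8H3B5H2B6G5E9G


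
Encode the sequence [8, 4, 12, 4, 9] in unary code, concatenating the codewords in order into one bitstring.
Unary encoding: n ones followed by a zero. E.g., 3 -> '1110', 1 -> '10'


Encode each number as n ones followed by a terminating 0:
  8 -> 111111110 (9 bits)
  4 -> 11110 (5 bits)
  12 -> 1111111111110 (13 bits)
  4 -> 11110 (5 bits)
  9 -> 1111111110 (10 bits)
Total length = 9 + 5 + 13 + 5 + 10 = 42 bits.

Unary([8, 4, 12, 4, 9]) = 111111110111101111111111110111101111111110 (42 bits)


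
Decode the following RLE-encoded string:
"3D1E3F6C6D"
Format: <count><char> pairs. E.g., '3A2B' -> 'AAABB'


Expanding each <count><char> pair:
  3D -> 'DDD'
  1E -> 'E'
  3F -> 'FFF'
  6C -> 'CCCCCC'
  6D -> 'DDDDDD'

Decoded = DDDEFFFCCCCCCDDDDDD


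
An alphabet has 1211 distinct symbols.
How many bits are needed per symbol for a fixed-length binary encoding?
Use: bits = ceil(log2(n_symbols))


log2(1211) = 10.242
Bracket: 2^10 = 1024 < 1211 <= 2^11 = 2048
So ceil(log2(1211)) = 11

bits = ceil(log2(1211)) = ceil(10.242) = 11 bits


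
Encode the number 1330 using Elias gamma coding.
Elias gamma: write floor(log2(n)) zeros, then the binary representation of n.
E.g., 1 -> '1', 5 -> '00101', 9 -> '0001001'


num_bits = floor(log2(1330)) + 1 = 11
leading_zeros = num_bits - 1 = 10
binary(1330) = 10100110010

Elias gamma(1330) = '0000000000' + '10100110010' = 000000000010100110010 (21 bits)


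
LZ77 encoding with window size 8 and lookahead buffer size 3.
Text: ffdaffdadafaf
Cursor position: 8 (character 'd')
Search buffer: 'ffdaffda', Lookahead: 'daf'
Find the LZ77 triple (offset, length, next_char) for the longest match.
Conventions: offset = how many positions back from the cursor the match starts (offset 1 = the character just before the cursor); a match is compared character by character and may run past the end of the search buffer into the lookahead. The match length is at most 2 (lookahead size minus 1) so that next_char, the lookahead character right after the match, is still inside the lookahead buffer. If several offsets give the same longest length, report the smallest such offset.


Try each offset into the search buffer:
  offset=1 (pos 7, char 'a'): match length 0
  offset=2 (pos 6, char 'd'): match length 2
  offset=3 (pos 5, char 'f'): match length 0
  offset=4 (pos 4, char 'f'): match length 0
  offset=5 (pos 3, char 'a'): match length 0
  offset=6 (pos 2, char 'd'): match length 2
  offset=7 (pos 1, char 'f'): match length 0
  offset=8 (pos 0, char 'f'): match length 0
Longest match has length 2, found at offsets 2, 6; take the smallest, offset 2.
next_char = character at position 8 + 2 = 10 -> 'f'

Best match: offset=2, length=2 (matching 'da' starting at position 6)
LZ77 triple: (2, 2, 'f')


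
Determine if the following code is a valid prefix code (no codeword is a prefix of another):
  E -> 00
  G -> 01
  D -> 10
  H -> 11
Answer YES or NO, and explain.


Checking each pair (does one codeword prefix another?):
  E='00' vs G='01': no prefix
  E='00' vs D='10': no prefix
  E='00' vs H='11': no prefix
  G='01' vs E='00': no prefix
  G='01' vs D='10': no prefix
  G='01' vs H='11': no prefix
  D='10' vs E='00': no prefix
  D='10' vs G='01': no prefix
  D='10' vs H='11': no prefix
  H='11' vs E='00': no prefix
  H='11' vs G='01': no prefix
  H='11' vs D='10': no prefix
No violation found over all pairs.

YES -- this is a valid prefix code. No codeword is a prefix of any other codeword.


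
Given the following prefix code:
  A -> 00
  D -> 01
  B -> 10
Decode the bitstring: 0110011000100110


Decoding step by step:
Bits 01 -> D
Bits 10 -> B
Bits 01 -> D
Bits 10 -> B
Bits 00 -> A
Bits 10 -> B
Bits 01 -> D
Bits 10 -> B


Decoded message: DBDBABDB


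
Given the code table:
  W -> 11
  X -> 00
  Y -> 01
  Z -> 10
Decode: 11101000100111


Decoding:
11 -> W
10 -> Z
10 -> Z
00 -> X
10 -> Z
01 -> Y
11 -> W


Result: WZZXZYW


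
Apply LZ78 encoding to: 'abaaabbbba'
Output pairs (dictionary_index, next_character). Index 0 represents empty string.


LZ78 encoding steps:
Dictionary: {0: ''}
Step 1: w='' (idx 0), next='a' -> output (0, 'a'), add 'a' as idx 1
Step 2: w='' (idx 0), next='b' -> output (0, 'b'), add 'b' as idx 2
Step 3: w='a' (idx 1), next='a' -> output (1, 'a'), add 'aa' as idx 3
Step 4: w='a' (idx 1), next='b' -> output (1, 'b'), add 'ab' as idx 4
Step 5: w='b' (idx 2), next='b' -> output (2, 'b'), add 'bb' as idx 5
Step 6: w='b' (idx 2), next='a' -> output (2, 'a'), add 'ba' as idx 6


Encoded: [(0, 'a'), (0, 'b'), (1, 'a'), (1, 'b'), (2, 'b'), (2, 'a')]


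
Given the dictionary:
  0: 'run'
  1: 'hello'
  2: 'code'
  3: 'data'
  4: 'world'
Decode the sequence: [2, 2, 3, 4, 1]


Look up each index in the dictionary:
  2 -> 'code'
  2 -> 'code'
  3 -> 'data'
  4 -> 'world'
  1 -> 'hello'

Decoded: "code code data world hello"


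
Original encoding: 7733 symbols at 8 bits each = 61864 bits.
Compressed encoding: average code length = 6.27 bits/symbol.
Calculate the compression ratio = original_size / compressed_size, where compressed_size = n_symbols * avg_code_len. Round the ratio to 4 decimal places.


original_size = n_symbols * orig_bits = 7733 * 8 = 61864 bits
compressed_size = n_symbols * avg_code_len = 7733 * 6.27 = 48485.91 bits
ratio = original_size / compressed_size = 61864 / 48485.91 = 1.2759

Compression ratio = 1.2759


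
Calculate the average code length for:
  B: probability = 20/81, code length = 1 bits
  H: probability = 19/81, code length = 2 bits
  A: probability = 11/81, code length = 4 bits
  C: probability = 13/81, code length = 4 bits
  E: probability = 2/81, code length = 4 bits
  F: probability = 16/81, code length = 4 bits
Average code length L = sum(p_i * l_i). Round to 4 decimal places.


Weighted contributions p_i * l_i:
  B: (20/81) * 1 = 20/81
  H: (19/81) * 2 = 38/81
  A: (11/81) * 4 = 44/81
  C: (13/81) * 4 = 52/81
  E: (2/81) * 4 = 8/81
  F: (16/81) * 4 = 64/81
Sum = (20 + 38 + 44 + 52 + 8 + 64)/81 = 226/81

L = 226/81 = 2.7901 bits/symbol


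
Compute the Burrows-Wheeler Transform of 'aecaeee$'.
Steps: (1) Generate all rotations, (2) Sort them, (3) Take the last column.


Rotations (sorted):
  0: $aecaeee -> last char: e
  1: aecaeee$ -> last char: $
  2: aeee$aec -> last char: c
  3: caeee$ae -> last char: e
  4: e$aecaee -> last char: e
  5: ecaeee$a -> last char: a
  6: ee$aecae -> last char: e
  7: eee$aeca -> last char: a


BWT = e$ceeaea


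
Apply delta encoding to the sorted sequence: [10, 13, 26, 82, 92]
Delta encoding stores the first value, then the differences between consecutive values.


First value: 10
Deltas:
  13 - 10 = 3
  26 - 13 = 13
  82 - 26 = 56
  92 - 82 = 10


Delta encoded: [10, 3, 13, 56, 10]


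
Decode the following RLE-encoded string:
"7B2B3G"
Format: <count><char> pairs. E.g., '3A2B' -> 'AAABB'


Expanding each <count><char> pair:
  7B -> 'BBBBBBB'
  2B -> 'BB'
  3G -> 'GGG'

Decoded = BBBBBBBBBGGG


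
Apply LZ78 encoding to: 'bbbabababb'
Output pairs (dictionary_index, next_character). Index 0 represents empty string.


LZ78 encoding steps:
Dictionary: {0: ''}
Step 1: w='' (idx 0), next='b' -> output (0, 'b'), add 'b' as idx 1
Step 2: w='b' (idx 1), next='b' -> output (1, 'b'), add 'bb' as idx 2
Step 3: w='' (idx 0), next='a' -> output (0, 'a'), add 'a' as idx 3
Step 4: w='b' (idx 1), next='a' -> output (1, 'a'), add 'ba' as idx 4
Step 5: w='ba' (idx 4), next='b' -> output (4, 'b'), add 'bab' as idx 5
Step 6: w='b' (idx 1), end of input -> output (1, '')


Encoded: [(0, 'b'), (1, 'b'), (0, 'a'), (1, 'a'), (4, 'b'), (1, '')]


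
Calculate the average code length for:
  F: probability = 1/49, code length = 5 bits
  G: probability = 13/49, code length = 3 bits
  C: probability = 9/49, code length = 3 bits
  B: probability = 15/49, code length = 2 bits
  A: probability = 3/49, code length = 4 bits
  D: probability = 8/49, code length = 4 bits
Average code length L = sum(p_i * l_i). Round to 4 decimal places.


Weighted contributions p_i * l_i:
  F: (1/49) * 5 = 5/49
  G: (13/49) * 3 = 39/49
  C: (9/49) * 3 = 27/49
  B: (15/49) * 2 = 30/49
  A: (3/49) * 4 = 12/49
  D: (8/49) * 4 = 32/49
Sum = (5 + 39 + 27 + 30 + 12 + 32)/49 = 145/49

L = 145/49 = 2.9592 bits/symbol


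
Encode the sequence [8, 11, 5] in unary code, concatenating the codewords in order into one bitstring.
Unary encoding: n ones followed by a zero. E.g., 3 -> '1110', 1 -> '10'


Encode each number as n ones followed by a terminating 0:
  8 -> 111111110 (9 bits)
  11 -> 111111111110 (12 bits)
  5 -> 111110 (6 bits)
Total length = 9 + 12 + 6 = 27 bits.

Unary([8, 11, 5]) = 111111110111111111110111110 (27 bits)


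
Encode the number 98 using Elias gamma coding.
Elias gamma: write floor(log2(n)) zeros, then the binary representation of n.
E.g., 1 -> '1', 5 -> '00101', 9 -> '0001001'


num_bits = floor(log2(98)) + 1 = 7
leading_zeros = num_bits - 1 = 6
binary(98) = 1100010

Elias gamma(98) = '000000' + '1100010' = 0000001100010 (13 bits)


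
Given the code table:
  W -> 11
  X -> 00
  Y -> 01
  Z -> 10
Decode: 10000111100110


Decoding:
10 -> Z
00 -> X
01 -> Y
11 -> W
10 -> Z
01 -> Y
10 -> Z


Result: ZXYWZYZ


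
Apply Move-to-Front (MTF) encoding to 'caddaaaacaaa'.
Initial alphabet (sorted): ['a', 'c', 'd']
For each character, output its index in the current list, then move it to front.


MTF encoding:
'c': index 1 in ['a', 'c', 'd'] -> ['c', 'a', 'd']
'a': index 1 in ['c', 'a', 'd'] -> ['a', 'c', 'd']
'd': index 2 in ['a', 'c', 'd'] -> ['d', 'a', 'c']
'd': index 0 in ['d', 'a', 'c'] -> ['d', 'a', 'c']
'a': index 1 in ['d', 'a', 'c'] -> ['a', 'd', 'c']
'a': index 0 in ['a', 'd', 'c'] -> ['a', 'd', 'c']
'a': index 0 in ['a', 'd', 'c'] -> ['a', 'd', 'c']
'a': index 0 in ['a', 'd', 'c'] -> ['a', 'd', 'c']
'c': index 2 in ['a', 'd', 'c'] -> ['c', 'a', 'd']
'a': index 1 in ['c', 'a', 'd'] -> ['a', 'c', 'd']
'a': index 0 in ['a', 'c', 'd'] -> ['a', 'c', 'd']
'a': index 0 in ['a', 'c', 'd'] -> ['a', 'c', 'd']


Output: [1, 1, 2, 0, 1, 0, 0, 0, 2, 1, 0, 0]


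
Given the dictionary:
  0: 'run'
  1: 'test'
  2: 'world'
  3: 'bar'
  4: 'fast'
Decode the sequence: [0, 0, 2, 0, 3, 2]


Look up each index in the dictionary:
  0 -> 'run'
  0 -> 'run'
  2 -> 'world'
  0 -> 'run'
  3 -> 'bar'
  2 -> 'world'

Decoded: "run run world run bar world"


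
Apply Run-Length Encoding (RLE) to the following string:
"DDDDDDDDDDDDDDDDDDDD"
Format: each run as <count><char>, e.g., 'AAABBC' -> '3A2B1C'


Scanning runs left to right:
  i=0: run of 'D' x 20 -> '20D'

RLE = 20D


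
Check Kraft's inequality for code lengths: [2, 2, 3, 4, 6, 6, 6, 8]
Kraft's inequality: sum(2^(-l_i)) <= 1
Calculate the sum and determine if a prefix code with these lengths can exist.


Sum = 2^(-2) + 2^(-2) + 2^(-3) + 2^(-4) + 2^(-6) + 2^(-6) + 2^(-6) + 2^(-8)
    = 0.25 + 0.25 + 0.125 + 0.0625 + 0.015625 + 0.015625 + 0.015625 + 0.00390625
    = 189/256 = 0.73828125
Since 0.73828125 <= 1, Kraft's inequality IS satisfied.
A prefix code with these lengths CAN exist.

Kraft sum = 0.73828125. Satisfied.


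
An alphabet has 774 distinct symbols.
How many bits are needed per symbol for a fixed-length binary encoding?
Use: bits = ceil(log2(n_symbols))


log2(774) = 9.5962
Bracket: 2^9 = 512 < 774 <= 2^10 = 1024
So ceil(log2(774)) = 10

bits = ceil(log2(774)) = ceil(9.5962) = 10 bits


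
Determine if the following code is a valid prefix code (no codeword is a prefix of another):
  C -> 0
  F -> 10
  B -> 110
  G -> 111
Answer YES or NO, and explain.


Checking each pair (does one codeword prefix another?):
  C='0' vs F='10': no prefix
  C='0' vs B='110': no prefix
  C='0' vs G='111': no prefix
  F='10' vs C='0': no prefix
  F='10' vs B='110': no prefix
  F='10' vs G='111': no prefix
  B='110' vs C='0': no prefix
  B='110' vs F='10': no prefix
  B='110' vs G='111': no prefix
  G='111' vs C='0': no prefix
  G='111' vs F='10': no prefix
  G='111' vs B='110': no prefix
No violation found over all pairs.

YES -- this is a valid prefix code. No codeword is a prefix of any other codeword.


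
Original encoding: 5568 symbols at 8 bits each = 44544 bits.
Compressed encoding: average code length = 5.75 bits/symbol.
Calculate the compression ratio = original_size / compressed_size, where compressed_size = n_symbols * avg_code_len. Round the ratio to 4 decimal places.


original_size = n_symbols * orig_bits = 5568 * 8 = 44544 bits
compressed_size = n_symbols * avg_code_len = 5568 * 5.75 = 32016.0 bits
ratio = original_size / compressed_size = 44544 / 32016.0 = 1.3913

Compression ratio = 1.3913


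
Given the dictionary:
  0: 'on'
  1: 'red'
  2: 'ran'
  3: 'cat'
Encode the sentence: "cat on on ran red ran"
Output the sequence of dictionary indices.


Look up each word in the dictionary:
  'cat' -> 3
  'on' -> 0
  'on' -> 0
  'ran' -> 2
  'red' -> 1
  'ran' -> 2

Encoded: [3, 0, 0, 2, 1, 2]


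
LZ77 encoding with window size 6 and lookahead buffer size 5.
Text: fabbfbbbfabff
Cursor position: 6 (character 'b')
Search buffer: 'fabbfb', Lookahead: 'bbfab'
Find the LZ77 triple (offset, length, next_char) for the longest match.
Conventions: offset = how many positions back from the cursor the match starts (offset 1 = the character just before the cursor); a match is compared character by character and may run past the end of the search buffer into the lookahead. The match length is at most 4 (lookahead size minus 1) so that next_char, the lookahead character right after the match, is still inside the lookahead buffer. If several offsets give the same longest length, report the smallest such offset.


Try each offset into the search buffer:
  offset=1 (pos 5, char 'b'): match length 2
  offset=2 (pos 4, char 'f'): match length 0
  offset=3 (pos 3, char 'b'): match length 1
  offset=4 (pos 2, char 'b'): match length 3
  offset=5 (pos 1, char 'a'): match length 0
  offset=6 (pos 0, char 'f'): match length 0
Longest match has length 3 at offset 4.
next_char = character at position 6 + 3 = 9 -> 'a'

Best match: offset=4, length=3 (matching 'bbf' starting at position 2)
LZ77 triple: (4, 3, 'a')


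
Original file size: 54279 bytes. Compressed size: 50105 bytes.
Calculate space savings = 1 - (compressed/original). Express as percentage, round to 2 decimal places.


ratio = compressed/original = 50105/54279 = 0.923101
savings = 1 - ratio = 1 - 0.923101 = 0.076899
as a percentage: 0.076899 * 100 = 7.69%

Space savings = 1 - 50105/54279 = 7.69%


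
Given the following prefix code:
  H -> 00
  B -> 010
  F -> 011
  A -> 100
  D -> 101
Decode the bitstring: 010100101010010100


Decoding step by step:
Bits 010 -> B
Bits 100 -> A
Bits 101 -> D
Bits 010 -> B
Bits 010 -> B
Bits 100 -> A


Decoded message: BADBBA


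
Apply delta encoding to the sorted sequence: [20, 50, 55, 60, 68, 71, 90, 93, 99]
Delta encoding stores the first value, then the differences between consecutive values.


First value: 20
Deltas:
  50 - 20 = 30
  55 - 50 = 5
  60 - 55 = 5
  68 - 60 = 8
  71 - 68 = 3
  90 - 71 = 19
  93 - 90 = 3
  99 - 93 = 6


Delta encoded: [20, 30, 5, 5, 8, 3, 19, 3, 6]


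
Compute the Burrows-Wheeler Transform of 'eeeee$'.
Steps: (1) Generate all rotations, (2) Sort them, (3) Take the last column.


Rotations (sorted):
  0: $eeeee -> last char: e
  1: e$eeee -> last char: e
  2: ee$eee -> last char: e
  3: eee$ee -> last char: e
  4: eeee$e -> last char: e
  5: eeeee$ -> last char: $


BWT = eeeee$


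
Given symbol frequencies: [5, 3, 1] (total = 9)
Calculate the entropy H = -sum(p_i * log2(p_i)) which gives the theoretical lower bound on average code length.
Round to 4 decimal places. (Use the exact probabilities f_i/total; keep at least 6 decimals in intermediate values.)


Per-symbol terms -p_i * log2(p_i) with p_i = f_i/9:
  p = 5/9 = 0.555556: log2(p) = -0.847997, -p*log2(p) = 0.471109
  p = 3/9 = 0.333333: log2(p) = -1.584963, -p*log2(p) = 0.528321
  p = 1/9 = 0.111111: log2(p) = -3.169925, -p*log2(p) = 0.352214
H = 0.471109 + 0.528321 + 0.352214 = 1.351644

H = 1.3516 bits/symbol


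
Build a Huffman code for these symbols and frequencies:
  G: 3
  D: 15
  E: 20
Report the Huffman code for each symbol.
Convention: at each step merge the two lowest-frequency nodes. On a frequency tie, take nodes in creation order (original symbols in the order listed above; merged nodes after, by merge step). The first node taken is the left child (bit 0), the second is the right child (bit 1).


Huffman tree construction:
Step 1: Merge G(3) + D(15) = 18
Step 2: Merge (G+D)(18) + E(20) = 38
Read each symbol's code off the tree from the root (left child = 0, right child = 1).

Codes:
  G: 00 (length 2)
  D: 01 (length 2)
  E: 1 (length 1)
Average code length: 56/38 = 1.4737 bits/symbol


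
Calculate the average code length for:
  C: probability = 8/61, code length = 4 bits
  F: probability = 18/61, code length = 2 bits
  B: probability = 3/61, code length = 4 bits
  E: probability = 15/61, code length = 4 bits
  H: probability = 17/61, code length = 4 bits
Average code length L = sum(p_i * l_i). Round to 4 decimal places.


Weighted contributions p_i * l_i:
  C: (8/61) * 4 = 32/61
  F: (18/61) * 2 = 36/61
  B: (3/61) * 4 = 12/61
  E: (15/61) * 4 = 60/61
  H: (17/61) * 4 = 68/61
Sum = (32 + 36 + 12 + 60 + 68)/61 = 208/61

L = 208/61 = 3.4098 bits/symbol


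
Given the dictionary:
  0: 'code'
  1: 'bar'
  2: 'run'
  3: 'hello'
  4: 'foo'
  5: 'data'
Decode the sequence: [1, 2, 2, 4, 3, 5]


Look up each index in the dictionary:
  1 -> 'bar'
  2 -> 'run'
  2 -> 'run'
  4 -> 'foo'
  3 -> 'hello'
  5 -> 'data'

Decoded: "bar run run foo hello data"


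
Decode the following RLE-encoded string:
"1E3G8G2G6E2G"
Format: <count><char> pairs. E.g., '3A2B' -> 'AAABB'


Expanding each <count><char> pair:
  1E -> 'E'
  3G -> 'GGG'
  8G -> 'GGGGGGGG'
  2G -> 'GG'
  6E -> 'EEEEEE'
  2G -> 'GG'

Decoded = EGGGGGGGGGGGGGEEEEEEGG


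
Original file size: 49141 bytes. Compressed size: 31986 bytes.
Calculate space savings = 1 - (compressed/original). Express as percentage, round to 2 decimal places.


ratio = compressed/original = 31986/49141 = 0.650903
savings = 1 - ratio = 1 - 0.650903 = 0.349097
as a percentage: 0.349097 * 100 = 34.91%

Space savings = 1 - 31986/49141 = 34.91%


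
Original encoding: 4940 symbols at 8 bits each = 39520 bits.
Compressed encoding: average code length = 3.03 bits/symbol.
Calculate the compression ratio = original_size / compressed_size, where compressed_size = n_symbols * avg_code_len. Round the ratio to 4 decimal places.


original_size = n_symbols * orig_bits = 4940 * 8 = 39520 bits
compressed_size = n_symbols * avg_code_len = 4940 * 3.03 = 14968.2 bits
ratio = original_size / compressed_size = 39520 / 14968.2 = 2.6403

Compression ratio = 2.6403


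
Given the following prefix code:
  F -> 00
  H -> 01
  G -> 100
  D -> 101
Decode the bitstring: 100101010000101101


Decoding step by step:
Bits 100 -> G
Bits 101 -> D
Bits 01 -> H
Bits 00 -> F
Bits 00 -> F
Bits 101 -> D
Bits 101 -> D


Decoded message: GDHFFDD


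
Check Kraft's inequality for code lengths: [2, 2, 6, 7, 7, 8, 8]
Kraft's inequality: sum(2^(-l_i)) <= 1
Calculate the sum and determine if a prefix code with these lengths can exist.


Sum = 2^(-2) + 2^(-2) + 2^(-6) + 2^(-7) + 2^(-7) + 2^(-8) + 2^(-8)
    = 0.25 + 0.25 + 0.015625 + 0.0078125 + 0.0078125 + 0.00390625 + 0.00390625
    = 138/256 = 0.5390625
Since 0.5390625 <= 1, Kraft's inequality IS satisfied.
A prefix code with these lengths CAN exist.

Kraft sum = 0.5390625. Satisfied.


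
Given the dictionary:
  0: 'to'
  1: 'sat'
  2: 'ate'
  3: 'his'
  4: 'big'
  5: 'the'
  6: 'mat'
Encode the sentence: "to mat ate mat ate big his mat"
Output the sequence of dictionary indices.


Look up each word in the dictionary:
  'to' -> 0
  'mat' -> 6
  'ate' -> 2
  'mat' -> 6
  'ate' -> 2
  'big' -> 4
  'his' -> 3
  'mat' -> 6

Encoded: [0, 6, 2, 6, 2, 4, 3, 6]


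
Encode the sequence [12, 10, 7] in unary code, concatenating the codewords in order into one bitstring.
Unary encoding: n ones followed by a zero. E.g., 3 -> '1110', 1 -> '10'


Encode each number as n ones followed by a terminating 0:
  12 -> 1111111111110 (13 bits)
  10 -> 11111111110 (11 bits)
  7 -> 11111110 (8 bits)
Total length = 13 + 11 + 8 = 32 bits.

Unary([12, 10, 7]) = 11111111111101111111111011111110 (32 bits)


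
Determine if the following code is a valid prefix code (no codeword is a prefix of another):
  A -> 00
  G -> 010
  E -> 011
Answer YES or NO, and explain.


Checking each pair (does one codeword prefix another?):
  A='00' vs G='010': no prefix
  A='00' vs E='011': no prefix
  G='010' vs A='00': no prefix
  G='010' vs E='011': no prefix
  E='011' vs A='00': no prefix
  E='011' vs G='010': no prefix
No violation found over all pairs.

YES -- this is a valid prefix code. No codeword is a prefix of any other codeword.


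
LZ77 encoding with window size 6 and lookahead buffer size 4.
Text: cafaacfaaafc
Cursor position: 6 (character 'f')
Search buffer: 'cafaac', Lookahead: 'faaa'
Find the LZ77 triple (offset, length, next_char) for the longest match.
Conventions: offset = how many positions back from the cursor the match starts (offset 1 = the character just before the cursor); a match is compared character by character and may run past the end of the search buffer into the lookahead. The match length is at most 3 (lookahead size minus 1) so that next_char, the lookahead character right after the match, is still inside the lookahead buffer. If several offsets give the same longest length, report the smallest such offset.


Try each offset into the search buffer:
  offset=1 (pos 5, char 'c'): match length 0
  offset=2 (pos 4, char 'a'): match length 0
  offset=3 (pos 3, char 'a'): match length 0
  offset=4 (pos 2, char 'f'): match length 3
  offset=5 (pos 1, char 'a'): match length 0
  offset=6 (pos 0, char 'c'): match length 0
Longest match has length 3 at offset 4.
next_char = character at position 6 + 3 = 9 -> 'a'

Best match: offset=4, length=3 (matching 'faa' starting at position 2)
LZ77 triple: (4, 3, 'a')


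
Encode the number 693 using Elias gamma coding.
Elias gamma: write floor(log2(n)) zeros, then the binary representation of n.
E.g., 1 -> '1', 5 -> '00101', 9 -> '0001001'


num_bits = floor(log2(693)) + 1 = 10
leading_zeros = num_bits - 1 = 9
binary(693) = 1010110101

Elias gamma(693) = '000000000' + '1010110101' = 0000000001010110101 (19 bits)


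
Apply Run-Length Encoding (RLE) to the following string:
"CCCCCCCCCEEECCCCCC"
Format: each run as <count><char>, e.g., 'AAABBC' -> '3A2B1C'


Scanning runs left to right:
  i=0: run of 'C' x 9 -> '9C'
  i=9: run of 'E' x 3 -> '3E'
  i=12: run of 'C' x 6 -> '6C'

RLE = 9C3E6C


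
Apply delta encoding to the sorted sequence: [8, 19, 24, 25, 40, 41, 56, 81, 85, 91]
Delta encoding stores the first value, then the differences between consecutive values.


First value: 8
Deltas:
  19 - 8 = 11
  24 - 19 = 5
  25 - 24 = 1
  40 - 25 = 15
  41 - 40 = 1
  56 - 41 = 15
  81 - 56 = 25
  85 - 81 = 4
  91 - 85 = 6


Delta encoded: [8, 11, 5, 1, 15, 1, 15, 25, 4, 6]


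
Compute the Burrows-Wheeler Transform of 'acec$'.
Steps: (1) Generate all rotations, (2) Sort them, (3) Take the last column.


Rotations (sorted):
  0: $acec -> last char: c
  1: acec$ -> last char: $
  2: c$ace -> last char: e
  3: cec$a -> last char: a
  4: ec$ac -> last char: c


BWT = c$eac


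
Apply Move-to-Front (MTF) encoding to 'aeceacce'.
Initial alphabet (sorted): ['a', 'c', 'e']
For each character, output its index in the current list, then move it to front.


MTF encoding:
'a': index 0 in ['a', 'c', 'e'] -> ['a', 'c', 'e']
'e': index 2 in ['a', 'c', 'e'] -> ['e', 'a', 'c']
'c': index 2 in ['e', 'a', 'c'] -> ['c', 'e', 'a']
'e': index 1 in ['c', 'e', 'a'] -> ['e', 'c', 'a']
'a': index 2 in ['e', 'c', 'a'] -> ['a', 'e', 'c']
'c': index 2 in ['a', 'e', 'c'] -> ['c', 'a', 'e']
'c': index 0 in ['c', 'a', 'e'] -> ['c', 'a', 'e']
'e': index 2 in ['c', 'a', 'e'] -> ['e', 'c', 'a']


Output: [0, 2, 2, 1, 2, 2, 0, 2]


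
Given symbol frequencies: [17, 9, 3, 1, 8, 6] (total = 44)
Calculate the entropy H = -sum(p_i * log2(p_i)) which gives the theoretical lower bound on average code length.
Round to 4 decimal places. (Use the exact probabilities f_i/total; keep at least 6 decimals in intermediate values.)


Per-symbol terms -p_i * log2(p_i) with p_i = f_i/44:
  p = 17/44 = 0.386364: log2(p) = -1.371969, -p*log2(p) = 0.530079
  p = 9/44 = 0.204545: log2(p) = -2.289507, -p*log2(p) = 0.468308
  p = 3/44 = 0.068182: log2(p) = -3.874469, -p*log2(p) = 0.264168
  p = 1/44 = 0.022727: log2(p) = -5.459432, -p*log2(p) = 0.124078
  p = 8/44 = 0.181818: log2(p) = -2.459432, -p*log2(p) = 0.447169
  p = 6/44 = 0.136364: log2(p) = -2.874469, -p*log2(p) = 0.391973
H = 0.530079 + 0.468308 + 0.264168 + 0.124078 + 0.447169 + 0.391973 = 2.225775

H = 2.2258 bits/symbol


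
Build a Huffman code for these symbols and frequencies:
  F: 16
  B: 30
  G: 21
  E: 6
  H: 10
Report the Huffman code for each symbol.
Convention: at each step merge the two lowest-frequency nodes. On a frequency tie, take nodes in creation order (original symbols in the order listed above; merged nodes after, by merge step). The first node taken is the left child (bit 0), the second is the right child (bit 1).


Huffman tree construction:
Step 1: Merge E(6) + H(10) = 16
Step 2: Merge F(16) + (E+H)(16) = 32
Step 3: Merge G(21) + B(30) = 51
Step 4: Merge (F+(E+H))(32) + (G+B)(51) = 83
Read each symbol's code off the tree from the root (left child = 0, right child = 1).

Codes:
  F: 00 (length 2)
  B: 11 (length 2)
  G: 10 (length 2)
  E: 010 (length 3)
  H: 011 (length 3)
Average code length: 182/83 = 2.1928 bits/symbol


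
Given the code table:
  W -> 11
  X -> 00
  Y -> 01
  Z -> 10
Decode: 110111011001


Decoding:
11 -> W
01 -> Y
11 -> W
01 -> Y
10 -> Z
01 -> Y


Result: WYWYZY


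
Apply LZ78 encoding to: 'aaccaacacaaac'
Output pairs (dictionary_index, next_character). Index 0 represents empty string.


LZ78 encoding steps:
Dictionary: {0: ''}
Step 1: w='' (idx 0), next='a' -> output (0, 'a'), add 'a' as idx 1
Step 2: w='a' (idx 1), next='c' -> output (1, 'c'), add 'ac' as idx 2
Step 3: w='' (idx 0), next='c' -> output (0, 'c'), add 'c' as idx 3
Step 4: w='a' (idx 1), next='a' -> output (1, 'a'), add 'aa' as idx 4
Step 5: w='c' (idx 3), next='a' -> output (3, 'a'), add 'ca' as idx 5
Step 6: w='ca' (idx 5), next='a' -> output (5, 'a'), add 'caa' as idx 6
Step 7: w='ac' (idx 2), end of input -> output (2, '')


Encoded: [(0, 'a'), (1, 'c'), (0, 'c'), (1, 'a'), (3, 'a'), (5, 'a'), (2, '')]


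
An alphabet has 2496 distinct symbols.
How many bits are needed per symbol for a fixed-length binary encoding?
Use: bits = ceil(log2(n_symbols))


log2(2496) = 11.2854
Bracket: 2^11 = 2048 < 2496 <= 2^12 = 4096
So ceil(log2(2496)) = 12

bits = ceil(log2(2496)) = ceil(11.2854) = 12 bits


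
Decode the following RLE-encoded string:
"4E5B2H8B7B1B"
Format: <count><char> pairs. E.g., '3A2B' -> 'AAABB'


Expanding each <count><char> pair:
  4E -> 'EEEE'
  5B -> 'BBBBB'
  2H -> 'HH'
  8B -> 'BBBBBBBB'
  7B -> 'BBBBBBB'
  1B -> 'B'

Decoded = EEEEBBBBBHHBBBBBBBBBBBBBBBB


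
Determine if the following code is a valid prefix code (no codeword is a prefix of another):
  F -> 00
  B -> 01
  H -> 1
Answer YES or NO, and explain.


Checking each pair (does one codeword prefix another?):
  F='00' vs B='01': no prefix
  F='00' vs H='1': no prefix
  B='01' vs F='00': no prefix
  B='01' vs H='1': no prefix
  H='1' vs F='00': no prefix
  H='1' vs B='01': no prefix
No violation found over all pairs.

YES -- this is a valid prefix code. No codeword is a prefix of any other codeword.


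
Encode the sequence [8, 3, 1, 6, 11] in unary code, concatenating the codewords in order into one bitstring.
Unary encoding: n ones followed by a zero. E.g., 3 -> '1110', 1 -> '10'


Encode each number as n ones followed by a terminating 0:
  8 -> 111111110 (9 bits)
  3 -> 1110 (4 bits)
  1 -> 10 (2 bits)
  6 -> 1111110 (7 bits)
  11 -> 111111111110 (12 bits)
Total length = 9 + 4 + 2 + 7 + 12 = 34 bits.

Unary([8, 3, 1, 6, 11]) = 1111111101110101111110111111111110 (34 bits)


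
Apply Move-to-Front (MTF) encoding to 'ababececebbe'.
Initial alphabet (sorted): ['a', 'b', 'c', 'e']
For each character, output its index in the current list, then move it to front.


MTF encoding:
'a': index 0 in ['a', 'b', 'c', 'e'] -> ['a', 'b', 'c', 'e']
'b': index 1 in ['a', 'b', 'c', 'e'] -> ['b', 'a', 'c', 'e']
'a': index 1 in ['b', 'a', 'c', 'e'] -> ['a', 'b', 'c', 'e']
'b': index 1 in ['a', 'b', 'c', 'e'] -> ['b', 'a', 'c', 'e']
'e': index 3 in ['b', 'a', 'c', 'e'] -> ['e', 'b', 'a', 'c']
'c': index 3 in ['e', 'b', 'a', 'c'] -> ['c', 'e', 'b', 'a']
'e': index 1 in ['c', 'e', 'b', 'a'] -> ['e', 'c', 'b', 'a']
'c': index 1 in ['e', 'c', 'b', 'a'] -> ['c', 'e', 'b', 'a']
'e': index 1 in ['c', 'e', 'b', 'a'] -> ['e', 'c', 'b', 'a']
'b': index 2 in ['e', 'c', 'b', 'a'] -> ['b', 'e', 'c', 'a']
'b': index 0 in ['b', 'e', 'c', 'a'] -> ['b', 'e', 'c', 'a']
'e': index 1 in ['b', 'e', 'c', 'a'] -> ['e', 'b', 'c', 'a']


Output: [0, 1, 1, 1, 3, 3, 1, 1, 1, 2, 0, 1]


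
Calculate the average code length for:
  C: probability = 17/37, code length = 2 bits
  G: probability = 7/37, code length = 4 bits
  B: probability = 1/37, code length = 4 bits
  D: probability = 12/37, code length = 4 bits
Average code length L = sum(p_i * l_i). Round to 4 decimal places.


Weighted contributions p_i * l_i:
  C: (17/37) * 2 = 34/37
  G: (7/37) * 4 = 28/37
  B: (1/37) * 4 = 4/37
  D: (12/37) * 4 = 48/37
Sum = (34 + 28 + 4 + 48)/37 = 114/37

L = 114/37 = 3.0811 bits/symbol


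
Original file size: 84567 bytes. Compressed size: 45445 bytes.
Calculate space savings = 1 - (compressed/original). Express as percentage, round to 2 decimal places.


ratio = compressed/original = 45445/84567 = 0.537385
savings = 1 - ratio = 1 - 0.537385 = 0.462615
as a percentage: 0.462615 * 100 = 46.26%

Space savings = 1 - 45445/84567 = 46.26%


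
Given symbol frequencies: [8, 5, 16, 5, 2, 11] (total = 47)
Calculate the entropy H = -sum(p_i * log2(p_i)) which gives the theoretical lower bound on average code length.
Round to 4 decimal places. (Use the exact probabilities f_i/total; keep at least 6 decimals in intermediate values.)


Per-symbol terms -p_i * log2(p_i) with p_i = f_i/47:
  p = 8/47 = 0.170213: log2(p) = -2.554589, -p*log2(p) = 0.434824
  p = 5/47 = 0.106383: log2(p) = -3.232661, -p*log2(p) = 0.343900
  p = 16/47 = 0.340426: log2(p) = -1.554589, -p*log2(p) = 0.529222
  p = 5/47 = 0.106383: log2(p) = -3.232661, -p*log2(p) = 0.343900
  p = 2/47 = 0.042553: log2(p) = -4.554589, -p*log2(p) = 0.193812
  p = 11/47 = 0.234043: log2(p) = -2.095157, -p*log2(p) = 0.490356
H = 0.434824 + 0.343900 + 0.529222 + 0.343900 + 0.193812 + 0.490356 = 2.336014

H = 2.336 bits/symbol


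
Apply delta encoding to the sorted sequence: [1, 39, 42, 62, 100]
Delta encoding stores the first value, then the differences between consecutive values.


First value: 1
Deltas:
  39 - 1 = 38
  42 - 39 = 3
  62 - 42 = 20
  100 - 62 = 38


Delta encoded: [1, 38, 3, 20, 38]


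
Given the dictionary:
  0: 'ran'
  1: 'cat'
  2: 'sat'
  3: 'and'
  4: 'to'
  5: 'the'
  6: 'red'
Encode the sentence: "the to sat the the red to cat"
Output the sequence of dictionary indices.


Look up each word in the dictionary:
  'the' -> 5
  'to' -> 4
  'sat' -> 2
  'the' -> 5
  'the' -> 5
  'red' -> 6
  'to' -> 4
  'cat' -> 1

Encoded: [5, 4, 2, 5, 5, 6, 4, 1]


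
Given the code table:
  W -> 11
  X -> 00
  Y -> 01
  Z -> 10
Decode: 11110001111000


Decoding:
11 -> W
11 -> W
00 -> X
01 -> Y
11 -> W
10 -> Z
00 -> X


Result: WWXYWZX


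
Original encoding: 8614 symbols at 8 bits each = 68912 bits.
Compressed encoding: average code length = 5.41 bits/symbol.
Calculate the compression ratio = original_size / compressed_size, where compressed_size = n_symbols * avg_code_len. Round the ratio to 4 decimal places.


original_size = n_symbols * orig_bits = 8614 * 8 = 68912 bits
compressed_size = n_symbols * avg_code_len = 8614 * 5.41 = 46601.74 bits
ratio = original_size / compressed_size = 68912 / 46601.74 = 1.4787

Compression ratio = 1.4787


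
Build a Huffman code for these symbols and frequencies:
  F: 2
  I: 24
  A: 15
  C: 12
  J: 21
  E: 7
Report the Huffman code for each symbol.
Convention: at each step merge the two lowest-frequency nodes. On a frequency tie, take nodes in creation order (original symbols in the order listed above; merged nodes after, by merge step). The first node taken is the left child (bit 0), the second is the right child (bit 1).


Huffman tree construction:
Step 1: Merge F(2) + E(7) = 9
Step 2: Merge (F+E)(9) + C(12) = 21
Step 3: Merge A(15) + J(21) = 36
Step 4: Merge ((F+E)+C)(21) + I(24) = 45
Step 5: Merge (A+J)(36) + (((F+E)+C)+I)(45) = 81
Read each symbol's code off the tree from the root (left child = 0, right child = 1).

Codes:
  F: 1000 (length 4)
  I: 11 (length 2)
  A: 00 (length 2)
  C: 101 (length 3)
  J: 01 (length 2)
  E: 1001 (length 4)
Average code length: 192/81 = 2.3704 bits/symbol


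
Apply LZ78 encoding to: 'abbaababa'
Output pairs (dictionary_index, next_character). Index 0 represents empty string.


LZ78 encoding steps:
Dictionary: {0: ''}
Step 1: w='' (idx 0), next='a' -> output (0, 'a'), add 'a' as idx 1
Step 2: w='' (idx 0), next='b' -> output (0, 'b'), add 'b' as idx 2
Step 3: w='b' (idx 2), next='a' -> output (2, 'a'), add 'ba' as idx 3
Step 4: w='a' (idx 1), next='b' -> output (1, 'b'), add 'ab' as idx 4
Step 5: w='ab' (idx 4), next='a' -> output (4, 'a'), add 'aba' as idx 5


Encoded: [(0, 'a'), (0, 'b'), (2, 'a'), (1, 'b'), (4, 'a')]


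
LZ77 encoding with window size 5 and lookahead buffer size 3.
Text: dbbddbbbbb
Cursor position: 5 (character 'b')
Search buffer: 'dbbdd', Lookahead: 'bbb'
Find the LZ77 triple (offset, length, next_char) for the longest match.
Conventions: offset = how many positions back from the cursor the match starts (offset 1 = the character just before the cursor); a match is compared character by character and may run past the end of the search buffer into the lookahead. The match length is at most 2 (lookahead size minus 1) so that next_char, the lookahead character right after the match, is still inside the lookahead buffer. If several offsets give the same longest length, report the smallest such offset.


Try each offset into the search buffer:
  offset=1 (pos 4, char 'd'): match length 0
  offset=2 (pos 3, char 'd'): match length 0
  offset=3 (pos 2, char 'b'): match length 1
  offset=4 (pos 1, char 'b'): match length 2
  offset=5 (pos 0, char 'd'): match length 0
Longest match has length 2 at offset 4.
next_char = character at position 5 + 2 = 7 -> 'b'

Best match: offset=4, length=2 (matching 'bb' starting at position 1)
LZ77 triple: (4, 2, 'b')


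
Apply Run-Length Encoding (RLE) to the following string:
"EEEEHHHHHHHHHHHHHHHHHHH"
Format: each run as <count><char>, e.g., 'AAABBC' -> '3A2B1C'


Scanning runs left to right:
  i=0: run of 'E' x 4 -> '4E'
  i=4: run of 'H' x 19 -> '19H'

RLE = 4E19H


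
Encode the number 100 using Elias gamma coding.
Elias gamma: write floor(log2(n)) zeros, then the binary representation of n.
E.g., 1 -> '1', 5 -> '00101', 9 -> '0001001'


num_bits = floor(log2(100)) + 1 = 7
leading_zeros = num_bits - 1 = 6
binary(100) = 1100100

Elias gamma(100) = '000000' + '1100100' = 0000001100100 (13 bits)


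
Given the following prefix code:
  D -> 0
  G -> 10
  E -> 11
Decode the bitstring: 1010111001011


Decoding step by step:
Bits 10 -> G
Bits 10 -> G
Bits 11 -> E
Bits 10 -> G
Bits 0 -> D
Bits 10 -> G
Bits 11 -> E


Decoded message: GGEGDGE


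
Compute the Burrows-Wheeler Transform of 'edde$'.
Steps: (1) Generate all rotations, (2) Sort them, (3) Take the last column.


Rotations (sorted):
  0: $edde -> last char: e
  1: dde$e -> last char: e
  2: de$ed -> last char: d
  3: e$edd -> last char: d
  4: edde$ -> last char: $


BWT = eedd$


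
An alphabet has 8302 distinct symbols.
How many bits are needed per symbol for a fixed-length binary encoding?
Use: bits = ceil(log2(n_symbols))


log2(8302) = 13.0192
Bracket: 2^13 = 8192 < 8302 <= 2^14 = 16384
So ceil(log2(8302)) = 14

bits = ceil(log2(8302)) = ceil(13.0192) = 14 bits


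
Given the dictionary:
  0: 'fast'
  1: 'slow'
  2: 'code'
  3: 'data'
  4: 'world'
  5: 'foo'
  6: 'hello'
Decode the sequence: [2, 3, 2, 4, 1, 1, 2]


Look up each index in the dictionary:
  2 -> 'code'
  3 -> 'data'
  2 -> 'code'
  4 -> 'world'
  1 -> 'slow'
  1 -> 'slow'
  2 -> 'code'

Decoded: "code data code world slow slow code"


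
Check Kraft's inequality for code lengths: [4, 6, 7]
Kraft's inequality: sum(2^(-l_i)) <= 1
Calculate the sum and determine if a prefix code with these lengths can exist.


Sum = 2^(-4) + 2^(-6) + 2^(-7)
    = 0.0625 + 0.015625 + 0.0078125
    = 11/128 = 0.0859375
Since 0.0859375 <= 1, Kraft's inequality IS satisfied.
A prefix code with these lengths CAN exist.

Kraft sum = 0.0859375. Satisfied.


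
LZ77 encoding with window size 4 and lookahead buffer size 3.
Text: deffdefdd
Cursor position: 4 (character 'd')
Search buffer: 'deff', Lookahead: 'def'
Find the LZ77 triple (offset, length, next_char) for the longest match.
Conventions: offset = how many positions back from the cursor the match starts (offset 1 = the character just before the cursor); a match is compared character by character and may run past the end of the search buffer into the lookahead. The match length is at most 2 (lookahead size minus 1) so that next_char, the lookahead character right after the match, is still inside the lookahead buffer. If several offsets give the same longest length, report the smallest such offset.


Try each offset into the search buffer:
  offset=1 (pos 3, char 'f'): match length 0
  offset=2 (pos 2, char 'f'): match length 0
  offset=3 (pos 1, char 'e'): match length 0
  offset=4 (pos 0, char 'd'): match length 2
Longest match has length 2 at offset 4.
next_char = character at position 4 + 2 = 6 -> 'f'

Best match: offset=4, length=2 (matching 'de' starting at position 0)
LZ77 triple: (4, 2, 'f')
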